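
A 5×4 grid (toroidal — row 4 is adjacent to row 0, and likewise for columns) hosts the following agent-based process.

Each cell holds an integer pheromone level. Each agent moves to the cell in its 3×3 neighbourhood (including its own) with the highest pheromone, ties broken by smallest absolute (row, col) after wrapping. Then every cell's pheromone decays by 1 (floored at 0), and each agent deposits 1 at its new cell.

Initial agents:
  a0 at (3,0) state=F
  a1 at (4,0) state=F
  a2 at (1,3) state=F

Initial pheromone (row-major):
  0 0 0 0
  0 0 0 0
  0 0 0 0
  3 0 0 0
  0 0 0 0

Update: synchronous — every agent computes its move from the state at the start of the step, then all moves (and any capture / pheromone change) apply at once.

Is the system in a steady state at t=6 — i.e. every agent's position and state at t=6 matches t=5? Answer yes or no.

t=1: a0@(3,0) a1@(3,0) a2@(0,0) | pheromone: 1 0 0 0 / 0 0 0 0 / 0 0 0 0 / 4 0 0 0 / 0 0 0 0
t=2: a0@(3,0) a1@(3,0) a2@(0,0) | pheromone: 1 0 0 0 / 0 0 0 0 / 0 0 0 0 / 5 0 0 0 / 0 0 0 0
t=3: a0@(3,0) a1@(3,0) a2@(0,0) | pheromone: 1 0 0 0 / 0 0 0 0 / 0 0 0 0 / 6 0 0 0 / 0 0 0 0
t=4: a0@(3,0) a1@(3,0) a2@(0,0) | pheromone: 1 0 0 0 / 0 0 0 0 / 0 0 0 0 / 7 0 0 0 / 0 0 0 0
t=5: a0@(3,0) a1@(3,0) a2@(0,0) | pheromone: 1 0 0 0 / 0 0 0 0 / 0 0 0 0 / 8 0 0 0 / 0 0 0 0
t=6: a0@(3,0) a1@(3,0) a2@(0,0) | pheromone: 1 0 0 0 / 0 0 0 0 / 0 0 0 0 / 9 0 0 0 / 0 0 0 0

yes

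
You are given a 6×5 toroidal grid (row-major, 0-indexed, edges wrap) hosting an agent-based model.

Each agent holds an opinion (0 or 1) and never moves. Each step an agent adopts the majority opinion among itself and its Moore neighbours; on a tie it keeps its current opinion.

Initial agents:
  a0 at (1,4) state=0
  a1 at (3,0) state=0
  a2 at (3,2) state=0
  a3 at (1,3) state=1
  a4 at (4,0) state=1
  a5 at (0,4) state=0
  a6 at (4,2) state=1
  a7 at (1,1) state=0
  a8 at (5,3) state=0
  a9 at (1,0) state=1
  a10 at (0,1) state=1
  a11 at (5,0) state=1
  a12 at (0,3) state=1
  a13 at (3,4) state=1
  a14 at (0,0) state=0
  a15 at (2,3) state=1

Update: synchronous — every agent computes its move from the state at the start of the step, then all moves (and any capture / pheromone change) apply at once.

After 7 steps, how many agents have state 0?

t=1: a0@(1,4):1 a1@(3,0):1 a2@(3,2):1 a3@(1,3):1 a4@(4,0):1 a5@(0,4):0 a6@(4,2):0 a7@(1,1):0 a8@(5,3):0 a9@(1,0):0 a10@(0,1):1 a11@(5,0):1 a12@(0,3):0 a13@(3,4):1 a14@(0,0):0 a15@(2,3):1
t=2: a0@(1,4):0 a1@(3,0):1 a2@(3,2):1 a3@(1,3):1 a4@(4,0):1 a5@(0,4):0 a6@(4,2):0 a7@(1,1):0 a8@(5,3):0 a9@(1,0):0 a10@(0,1):0 a11@(5,0):1 a12@(0,3):0 a13@(3,4):1 a14@(0,0):0 a15@(2,3):1
t=3: a0@(1,4):0 a1@(3,0):1 a2@(3,2):1 a3@(1,3):0 a4@(4,0):1 a5@(0,4):0 a6@(4,2):0 a7@(1,1):0 a8@(5,3):0 a9@(1,0):0 a10@(0,1):0 a11@(5,0):0 a12@(0,3):0 a13@(3,4):1 a14@(0,0):0 a15@(2,3):1
t=4: (unchanged — steady state)

11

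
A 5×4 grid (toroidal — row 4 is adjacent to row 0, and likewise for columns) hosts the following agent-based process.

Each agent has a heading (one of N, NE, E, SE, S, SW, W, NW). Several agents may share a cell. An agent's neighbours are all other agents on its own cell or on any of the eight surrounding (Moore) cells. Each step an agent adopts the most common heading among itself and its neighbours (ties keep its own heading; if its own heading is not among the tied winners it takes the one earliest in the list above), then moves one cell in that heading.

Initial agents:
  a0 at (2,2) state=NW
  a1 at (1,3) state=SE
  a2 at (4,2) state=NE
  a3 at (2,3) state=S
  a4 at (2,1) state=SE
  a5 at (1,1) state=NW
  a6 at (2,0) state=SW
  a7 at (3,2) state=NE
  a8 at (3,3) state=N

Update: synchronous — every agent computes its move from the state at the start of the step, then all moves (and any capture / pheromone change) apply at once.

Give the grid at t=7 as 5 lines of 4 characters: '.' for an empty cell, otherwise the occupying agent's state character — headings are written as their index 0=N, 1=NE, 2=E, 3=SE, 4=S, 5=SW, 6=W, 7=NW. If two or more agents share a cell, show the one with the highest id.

t=1: a0@(1,1):NW a1@(2,0):SE a2@(3,3):NE a3@(3,3):S a4@(1,0):NW a5@(0,0):NW a6@(3,1):SE a7@(2,3):NE a8@(2,0):NE
t=2: a0@(0,0):NW a1@(1,1):NE a2@(2,0):NE a3@(2,0):NE a4@(0,3):NW a5@(4,3):NW a6@(4,2):SE a7@(1,0):NE a8@(1,1):NE
t=3: a0@(4,3):NW a1@(0,2):NE a2@(1,1):NE a3@(1,1):NE a4@(4,2):NW a5@(3,2):NW a6@(3,1):NW a7@(0,1):NE a8@(0,2):NE
t=4: a0@(3,2):NW a1@(4,3):NE a2@(0,2):NE a3@(0,2):NE a4@(3,1):NW a5@(2,1):NW a6@(2,0):NW a7@(4,2):NE a8@(4,3):NE
t=5: a0@(2,1):NW a1@(3,0):NE a2@(4,3):NE a3@(4,3):NE a4@(2,0):NW a5@(1,0):NW a6@(1,3):NW a7@(3,3):NE a8@(3,0):NE
t=6: a0@(1,0):NW a1@(2,1):NE a2@(3,0):NE a3@(3,0):NE a4@(1,3):NW a5@(0,3):NW a6@(0,2):NW a7@(2,0):NE a8@(2,1):NE
t=7: a0@(0,3):NW a1@(1,2):NE a2@(2,1):NE a3@(2,1):NE a4@(0,2):NW a5@(4,2):NW a6@(4,1):NW a7@(1,1):NE a8@(1,2):NE

..77
.11.
.1..
....
.77.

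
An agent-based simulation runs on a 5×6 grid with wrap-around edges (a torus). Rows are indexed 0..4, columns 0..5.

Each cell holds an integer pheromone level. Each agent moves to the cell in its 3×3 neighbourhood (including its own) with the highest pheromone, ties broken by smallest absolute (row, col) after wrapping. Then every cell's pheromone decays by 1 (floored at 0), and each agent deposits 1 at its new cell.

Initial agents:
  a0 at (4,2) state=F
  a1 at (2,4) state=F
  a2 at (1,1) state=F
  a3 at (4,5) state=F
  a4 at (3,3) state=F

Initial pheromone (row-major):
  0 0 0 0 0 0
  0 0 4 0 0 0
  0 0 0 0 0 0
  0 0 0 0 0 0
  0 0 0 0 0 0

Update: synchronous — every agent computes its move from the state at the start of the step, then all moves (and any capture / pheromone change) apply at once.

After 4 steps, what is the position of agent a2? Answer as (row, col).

t=1: a0@(0,1) a1@(1,3) a2@(1,2) a3@(0,0) a4@(2,2) | pheromone: 1 1 0 0 0 0 / 0 0 4 1 0 0 / 0 0 1 0 0 0 / 0 0 0 0 0 0 / 0 0 0 0 0 0
t=2: a0@(1,2) a1@(1,2) a2@(1,2) a3@(0,0) a4@(1,2) | pheromone: 1 0 0 0 0 0 / 0 0 7 0 0 0 / 0 0 0 0 0 0 / 0 0 0 0 0 0 / 0 0 0 0 0 0
t=3: a0@(1,2) a1@(1,2) a2@(1,2) a3@(0,0) a4@(1,2) | pheromone: 1 0 0 0 0 0 / 0 0 10 0 0 0 / 0 0 0 0 0 0 / 0 0 0 0 0 0 / 0 0 0 0 0 0
t=4: a0@(1,2) a1@(1,2) a2@(1,2) a3@(0,0) a4@(1,2) | pheromone: 1 0 0 0 0 0 / 0 0 13 0 0 0 / 0 0 0 0 0 0 / 0 0 0 0 0 0 / 0 0 0 0 0 0

(1, 2)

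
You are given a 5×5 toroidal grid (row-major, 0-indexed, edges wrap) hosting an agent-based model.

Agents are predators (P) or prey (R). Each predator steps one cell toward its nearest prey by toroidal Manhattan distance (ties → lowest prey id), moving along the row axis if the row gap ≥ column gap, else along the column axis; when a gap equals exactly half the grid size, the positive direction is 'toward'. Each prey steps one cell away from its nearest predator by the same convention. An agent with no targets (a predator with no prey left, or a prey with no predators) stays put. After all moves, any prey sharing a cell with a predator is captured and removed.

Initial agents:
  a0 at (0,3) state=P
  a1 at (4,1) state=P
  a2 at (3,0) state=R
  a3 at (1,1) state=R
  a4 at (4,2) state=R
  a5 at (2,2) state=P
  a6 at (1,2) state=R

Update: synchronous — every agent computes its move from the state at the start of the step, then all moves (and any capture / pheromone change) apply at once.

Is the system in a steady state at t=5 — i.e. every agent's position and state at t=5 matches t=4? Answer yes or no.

t=1: a0@(4,3):P a1@(4,2):P a2@(2,0):R a3@(2,1):R a5@(1,2):P a6@(0,2):R
t=2: a0@(0,3):P a1@(0,2):P a2@(2,4):R a3@(3,1):R a5@(0,2):P a6@(1,2):R
t=3: a0@(1,3):P a1@(1,2):P a2@(3,4):R a3@(2,1):R a5@(1,2):P a6@(2,2):R
t=4: a0@(2,3):P a1@(2,2):P a2@(4,4):R a3@(3,1):R a5@(2,2):P a6@(3,2):R
t=5: a0@(3,3):P a1@(3,2):P a2@(0,4):R a3@(4,1):R a5@(3,2):P a6@(4,2):R

no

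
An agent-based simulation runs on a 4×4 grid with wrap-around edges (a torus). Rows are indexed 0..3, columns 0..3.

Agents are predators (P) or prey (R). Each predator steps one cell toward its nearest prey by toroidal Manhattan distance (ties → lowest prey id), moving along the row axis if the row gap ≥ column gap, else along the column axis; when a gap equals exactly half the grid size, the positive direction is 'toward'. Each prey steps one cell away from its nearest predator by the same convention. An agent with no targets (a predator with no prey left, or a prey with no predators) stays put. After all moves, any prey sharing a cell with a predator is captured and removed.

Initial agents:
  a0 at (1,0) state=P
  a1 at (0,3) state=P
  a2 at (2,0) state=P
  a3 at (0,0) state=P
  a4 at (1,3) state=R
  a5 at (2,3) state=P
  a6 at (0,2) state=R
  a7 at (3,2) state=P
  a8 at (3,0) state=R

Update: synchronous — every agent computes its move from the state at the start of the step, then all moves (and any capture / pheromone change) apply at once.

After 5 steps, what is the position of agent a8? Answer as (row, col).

t=1: a0@(1,3):P a1@(1,3):P a2@(3,0):P a3@(3,0):P a4@(1,2):R a5@(1,3):P a6@(0,1):R a7@(0,2):P a8@(0,0):R
t=2: a0@(1,2):P a1@(1,2):P a2@(0,0):P a3@(0,0):P a4@(1,1):R a5@(1,2):P a7@(1,2):P a8@(1,0):R
t=3: a0@(1,1):P a1@(1,1):P a2@(1,0):P a3@(1,0):P a5@(1,1):P a7@(1,1):P a8@(2,0):R
t=4: a0@(2,1):P a1@(2,1):P a2@(2,0):P a3@(2,0):P a5@(2,1):P a7@(2,1):P a8@(3,0):R
t=5: a0@(3,1):P a1@(3,1):P a2@(3,0):P a3@(3,0):P a5@(3,1):P a7@(3,1):P a8@(0,0):R

(0, 0)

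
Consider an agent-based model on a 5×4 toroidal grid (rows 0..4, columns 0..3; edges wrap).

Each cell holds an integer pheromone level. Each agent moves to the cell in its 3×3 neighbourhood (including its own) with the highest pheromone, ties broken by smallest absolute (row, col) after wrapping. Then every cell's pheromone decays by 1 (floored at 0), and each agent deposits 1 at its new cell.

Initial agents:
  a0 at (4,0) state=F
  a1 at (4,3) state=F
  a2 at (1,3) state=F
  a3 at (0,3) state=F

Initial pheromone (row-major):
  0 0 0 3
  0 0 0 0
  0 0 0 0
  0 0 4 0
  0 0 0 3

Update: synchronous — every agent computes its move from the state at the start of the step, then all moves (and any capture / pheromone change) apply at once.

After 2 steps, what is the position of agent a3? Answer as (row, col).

t=1: a0@(0,3) a1@(3,2) a2@(0,3) a3@(0,3) | pheromone: 0 0 0 5 / 0 0 0 0 / 0 0 0 0 / 0 0 4 0 / 0 0 0 2
t=2: a0@(0,3) a1@(3,2) a2@(0,3) a3@(0,3) | pheromone: 0 0 0 7 / 0 0 0 0 / 0 0 0 0 / 0 0 4 0 / 0 0 0 1

(0, 3)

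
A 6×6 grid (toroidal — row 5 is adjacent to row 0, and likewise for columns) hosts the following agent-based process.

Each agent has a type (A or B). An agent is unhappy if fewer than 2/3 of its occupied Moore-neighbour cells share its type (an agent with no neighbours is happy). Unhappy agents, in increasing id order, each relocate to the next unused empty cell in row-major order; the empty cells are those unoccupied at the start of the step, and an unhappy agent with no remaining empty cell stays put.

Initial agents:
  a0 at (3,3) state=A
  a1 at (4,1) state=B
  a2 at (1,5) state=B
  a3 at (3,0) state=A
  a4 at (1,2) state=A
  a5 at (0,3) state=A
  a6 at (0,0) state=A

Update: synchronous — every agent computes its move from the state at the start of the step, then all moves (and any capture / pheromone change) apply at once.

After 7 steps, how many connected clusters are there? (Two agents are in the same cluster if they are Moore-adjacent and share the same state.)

4

t=1: a0@(3,3):A a1@(0,1):B a2@(0,2):B a3@(0,4):A a4@(1,2):A a5@(0,3):A a6@(0,5):A
t=2: a0@(3,3):A a1@(0,0):B a2@(1,0):B a3@(0,4):A a4@(1,1):A a5@(0,3):A a6@(0,5):A
t=3: a0@(3,3):A a1@(0,1):B a2@(0,2):B a3@(0,4):A a4@(1,2):A a5@(0,3):A a6@(1,3):A
t=4: a0@(3,3):A a1@(0,0):B a2@(0,5):B a3@(0,4):A a4@(1,0):A a5@(0,3):A a6@(1,3):A
t=5: a0@(3,3):A a1@(0,1):B a2@(0,2):B a3@(0,4):A a4@(1,1):A a5@(0,3):A a6@(1,3):A
t=6: a0@(3,3):A a1@(0,0):B a2@(0,5):B a3@(0,4):A a4@(1,0):A a5@(0,3):A a6@(1,3):A
t=7: a0@(3,3):A a1@(0,1):B a2@(0,2):B a3@(0,4):A a4@(1,1):A a5@(0,3):A a6@(1,3):A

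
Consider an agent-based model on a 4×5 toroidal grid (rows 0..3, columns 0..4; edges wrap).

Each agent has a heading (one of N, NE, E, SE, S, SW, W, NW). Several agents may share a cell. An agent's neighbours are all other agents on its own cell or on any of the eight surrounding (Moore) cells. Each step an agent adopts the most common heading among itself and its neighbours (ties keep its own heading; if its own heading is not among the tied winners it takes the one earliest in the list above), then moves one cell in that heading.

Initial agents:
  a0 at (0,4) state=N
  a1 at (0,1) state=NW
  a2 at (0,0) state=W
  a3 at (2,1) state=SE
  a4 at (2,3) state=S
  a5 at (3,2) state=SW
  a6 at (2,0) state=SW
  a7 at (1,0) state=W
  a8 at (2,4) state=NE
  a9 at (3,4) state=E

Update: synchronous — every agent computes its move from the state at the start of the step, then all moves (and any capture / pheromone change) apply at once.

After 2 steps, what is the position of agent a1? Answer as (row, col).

(0, 4)

t=1: a0@(0,3):W a1@(0,0):W a2@(0,4):W a3@(3,0):SW a4@(3,3):S a5@(0,1):SW a6@(3,4):SW a7@(1,4):W a8@(1,0):NE a9@(3,0):E
t=2: a0@(0,2):W a1@(0,4):W a2@(0,3):W a3@(0,4):SW a4@(3,2):W a5@(1,0):SW a6@(3,3):W a7@(1,3):W a8@(1,4):W a9@(0,4):SW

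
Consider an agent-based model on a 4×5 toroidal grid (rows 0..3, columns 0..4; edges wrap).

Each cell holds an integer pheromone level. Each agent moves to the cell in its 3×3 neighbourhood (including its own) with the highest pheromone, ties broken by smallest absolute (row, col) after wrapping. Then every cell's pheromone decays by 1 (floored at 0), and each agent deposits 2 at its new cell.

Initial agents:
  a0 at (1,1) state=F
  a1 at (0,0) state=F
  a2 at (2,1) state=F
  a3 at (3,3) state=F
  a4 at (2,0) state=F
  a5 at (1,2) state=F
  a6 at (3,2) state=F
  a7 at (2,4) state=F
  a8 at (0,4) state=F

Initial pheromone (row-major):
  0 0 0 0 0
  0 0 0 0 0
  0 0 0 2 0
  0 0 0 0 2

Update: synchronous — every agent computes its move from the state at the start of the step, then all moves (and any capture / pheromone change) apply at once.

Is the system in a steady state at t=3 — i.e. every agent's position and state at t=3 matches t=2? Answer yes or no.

no

t=1: a0@(0,0) a1@(3,4) a2@(1,0) a3@(2,3) a4@(3,4) a5@(2,3) a6@(2,3) a7@(2,3) a8@(3,4) | pheromone: 2 0 0 0 0 / 2 0 0 0 0 / 0 0 0 9 0 / 0 0 0 0 7
t=2: a0@(3,4) a1@(2,3) a2@(0,0) a3@(2,3) a4@(2,3) a5@(2,3) a6@(2,3) a7@(2,3) a8@(2,3) | pheromone: 3 0 0 0 0 / 1 0 0 0 0 / 0 0 0 22 0 / 0 0 0 0 8
t=3: a0@(2,3) a1@(2,3) a2@(3,4) a3@(2,3) a4@(2,3) a5@(2,3) a6@(2,3) a7@(2,3) a8@(2,3) | pheromone: 2 0 0 0 0 / 0 0 0 0 0 / 0 0 0 37 0 / 0 0 0 0 9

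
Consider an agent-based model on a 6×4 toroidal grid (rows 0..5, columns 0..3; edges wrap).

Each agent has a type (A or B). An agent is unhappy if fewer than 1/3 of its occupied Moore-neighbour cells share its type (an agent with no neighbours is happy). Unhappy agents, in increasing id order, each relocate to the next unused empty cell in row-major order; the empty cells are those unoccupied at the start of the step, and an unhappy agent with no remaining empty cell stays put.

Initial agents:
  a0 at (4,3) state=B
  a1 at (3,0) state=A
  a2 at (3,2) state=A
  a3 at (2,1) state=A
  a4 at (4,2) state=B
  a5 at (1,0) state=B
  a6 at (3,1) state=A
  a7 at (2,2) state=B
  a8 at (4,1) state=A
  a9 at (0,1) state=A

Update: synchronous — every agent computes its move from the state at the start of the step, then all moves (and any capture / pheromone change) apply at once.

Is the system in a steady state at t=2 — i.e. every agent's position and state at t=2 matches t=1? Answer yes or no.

t=1: a0@(4,3):B a1@(3,0):A a2@(3,2):A a3@(2,1):A a4@(0,0):B a5@(0,2):B a6@(3,1):A a7@(0,3):B a8@(4,1):A a9@(1,1):A
t=2: a0@(0,1):B a1@(3,0):A a2@(3,2):A a3@(2,1):A a4@(0,0):B a5@(0,2):B a6@(3,1):A a7@(0,3):B a8@(4,1):A a9@(1,1):A

no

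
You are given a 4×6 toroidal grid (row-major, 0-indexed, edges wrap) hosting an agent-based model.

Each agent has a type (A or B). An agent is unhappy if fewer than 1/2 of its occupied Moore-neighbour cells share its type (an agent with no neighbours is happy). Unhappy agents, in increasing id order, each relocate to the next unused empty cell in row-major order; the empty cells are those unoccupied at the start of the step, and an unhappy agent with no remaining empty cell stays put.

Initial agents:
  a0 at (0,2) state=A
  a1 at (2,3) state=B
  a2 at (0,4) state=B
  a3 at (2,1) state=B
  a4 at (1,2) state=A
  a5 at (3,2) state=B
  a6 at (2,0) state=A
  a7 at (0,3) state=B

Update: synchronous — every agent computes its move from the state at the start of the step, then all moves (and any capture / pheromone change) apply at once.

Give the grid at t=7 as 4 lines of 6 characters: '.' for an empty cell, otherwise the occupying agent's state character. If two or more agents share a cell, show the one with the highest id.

t=1: a0@(0,0):A a1@(2,3):B a2@(0,4):B a3@(0,1):B a4@(0,5):A a5@(3,2):B a6@(1,0):A a7@(0,3):B
t=2: a0@(0,0):A a1@(2,3):B a2@(0,4):B a3@(0,2):B a4@(0,5):A a5@(3,2):B a6@(1,0):A a7@(0,3):B
t=3: (unchanged — steady state)

A.BBBA
A.....
...B..
..B...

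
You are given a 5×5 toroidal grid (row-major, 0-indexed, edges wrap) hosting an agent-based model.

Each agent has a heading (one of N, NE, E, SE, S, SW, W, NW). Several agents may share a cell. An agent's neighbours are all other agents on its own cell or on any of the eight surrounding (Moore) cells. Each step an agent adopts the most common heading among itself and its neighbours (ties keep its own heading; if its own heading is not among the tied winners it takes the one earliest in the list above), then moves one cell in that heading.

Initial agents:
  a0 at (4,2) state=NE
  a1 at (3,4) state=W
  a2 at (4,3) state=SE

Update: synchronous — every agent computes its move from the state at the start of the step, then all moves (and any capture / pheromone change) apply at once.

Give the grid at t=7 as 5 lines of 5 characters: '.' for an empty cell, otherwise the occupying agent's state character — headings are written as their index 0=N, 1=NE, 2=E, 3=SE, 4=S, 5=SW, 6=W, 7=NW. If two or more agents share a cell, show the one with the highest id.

t=1: a0@(3,3):NE a1@(3,3):W a2@(0,4):SE
t=2: a0@(2,4):NE a1@(3,2):W a2@(1,0):SE
t=3: a0@(1,0):NE a1@(3,1):W a2@(2,1):SE
t=4: a0@(0,1):NE a1@(3,0):W a2@(3,2):SE
t=5: a0@(4,2):NE a1@(3,4):W a2@(4,3):SE
t=6: a0@(3,3):NE a1@(3,3):W a2@(0,4):SE
t=7: a0@(2,4):NE a1@(3,2):W a2@(1,0):SE

.....
3....
....1
..6..
.....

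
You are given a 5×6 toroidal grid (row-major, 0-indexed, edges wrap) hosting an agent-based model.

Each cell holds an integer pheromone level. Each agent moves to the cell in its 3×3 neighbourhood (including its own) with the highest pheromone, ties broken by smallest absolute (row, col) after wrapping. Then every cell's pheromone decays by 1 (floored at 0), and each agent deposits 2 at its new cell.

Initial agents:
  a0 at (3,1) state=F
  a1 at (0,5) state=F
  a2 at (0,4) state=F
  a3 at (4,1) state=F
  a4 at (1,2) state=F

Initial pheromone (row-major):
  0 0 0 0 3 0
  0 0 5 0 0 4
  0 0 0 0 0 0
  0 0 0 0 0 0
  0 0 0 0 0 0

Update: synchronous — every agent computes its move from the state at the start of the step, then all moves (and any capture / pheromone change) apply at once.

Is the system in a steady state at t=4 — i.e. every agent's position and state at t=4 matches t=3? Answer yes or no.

yes

t=1: a0@(2,0) a1@(1,5) a2@(1,5) a3@(0,0) a4@(1,2) | pheromone: 2 0 0 0 2 0 / 0 0 6 0 0 7 / 2 0 0 0 0 0 / 0 0 0 0 0 0 / 0 0 0 0 0 0
t=2: a0@(1,5) a1@(1,5) a2@(1,5) a3@(1,5) a4@(1,2) | pheromone: 1 0 0 0 1 0 / 0 0 7 0 0 14 / 1 0 0 0 0 0 / 0 0 0 0 0 0 / 0 0 0 0 0 0
t=3: a0@(1,5) a1@(1,5) a2@(1,5) a3@(1,5) a4@(1,2) | pheromone: 0 0 0 0 0 0 / 0 0 8 0 0 21 / 0 0 0 0 0 0 / 0 0 0 0 0 0 / 0 0 0 0 0 0
t=4: a0@(1,5) a1@(1,5) a2@(1,5) a3@(1,5) a4@(1,2) | pheromone: 0 0 0 0 0 0 / 0 0 9 0 0 28 / 0 0 0 0 0 0 / 0 0 0 0 0 0 / 0 0 0 0 0 0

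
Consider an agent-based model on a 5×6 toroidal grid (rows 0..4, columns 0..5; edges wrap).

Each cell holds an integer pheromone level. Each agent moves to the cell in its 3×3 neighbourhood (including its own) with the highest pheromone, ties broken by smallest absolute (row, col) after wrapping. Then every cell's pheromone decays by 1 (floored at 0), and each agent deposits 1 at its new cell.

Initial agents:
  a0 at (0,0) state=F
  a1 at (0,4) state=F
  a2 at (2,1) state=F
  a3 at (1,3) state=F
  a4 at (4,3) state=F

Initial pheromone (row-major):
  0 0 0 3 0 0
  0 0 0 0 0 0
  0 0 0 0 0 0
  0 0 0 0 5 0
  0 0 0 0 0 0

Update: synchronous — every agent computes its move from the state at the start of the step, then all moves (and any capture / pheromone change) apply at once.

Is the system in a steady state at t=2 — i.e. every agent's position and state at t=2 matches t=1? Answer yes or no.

t=1: a0@(0,0) a1@(0,3) a2@(1,0) a3@(0,3) a4@(3,4) | pheromone: 1 0 0 4 0 0 / 1 0 0 0 0 0 / 0 0 0 0 0 0 / 0 0 0 0 5 0 / 0 0 0 0 0 0
t=2: a0@(0,0) a1@(0,3) a2@(0,0) a3@(0,3) a4@(3,4) | pheromone: 2 0 0 5 0 0 / 0 0 0 0 0 0 / 0 0 0 0 0 0 / 0 0 0 0 5 0 / 0 0 0 0 0 0

no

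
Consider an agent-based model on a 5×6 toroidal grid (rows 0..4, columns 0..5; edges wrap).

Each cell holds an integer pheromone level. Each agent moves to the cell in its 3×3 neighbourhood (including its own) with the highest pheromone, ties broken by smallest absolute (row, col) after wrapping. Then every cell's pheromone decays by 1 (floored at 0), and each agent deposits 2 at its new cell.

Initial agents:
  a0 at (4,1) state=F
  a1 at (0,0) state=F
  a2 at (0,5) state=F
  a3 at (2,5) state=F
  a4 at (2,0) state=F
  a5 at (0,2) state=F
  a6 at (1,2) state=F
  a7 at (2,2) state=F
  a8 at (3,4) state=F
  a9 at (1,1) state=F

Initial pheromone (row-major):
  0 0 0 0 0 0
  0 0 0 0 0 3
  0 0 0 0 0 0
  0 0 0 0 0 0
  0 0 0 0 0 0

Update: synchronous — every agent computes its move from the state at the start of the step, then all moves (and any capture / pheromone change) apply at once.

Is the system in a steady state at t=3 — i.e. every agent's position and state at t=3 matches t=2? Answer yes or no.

t=1: a0@(0,0) a1@(1,5) a2@(1,5) a3@(1,5) a4@(1,5) a5@(0,1) a6@(0,1) a7@(1,1) a8@(2,3) a9@(0,0) | pheromone: 4 4 0 0 0 0 / 0 2 0 0 0 10 / 0 0 0 2 0 0 / 0 0 0 0 0 0 / 0 0 0 0 0 0
t=2: a0@(1,5) a1@(1,5) a2@(1,5) a3@(1,5) a4@(1,5) a5@(0,0) a6@(0,0) a7@(0,0) a8@(2,3) a9@(1,5) | pheromone: 9 3 0 0 0 0 / 0 1 0 0 0 21 / 0 0 0 3 0 0 / 0 0 0 0 0 0 / 0 0 0 0 0 0
t=3: a0@(1,5) a1@(1,5) a2@(1,5) a3@(1,5) a4@(1,5) a5@(1,5) a6@(1,5) a7@(1,5) a8@(2,3) a9@(1,5) | pheromone: 8 2 0 0 0 0 / 0 0 0 0 0 38 / 0 0 0 4 0 0 / 0 0 0 0 0 0 / 0 0 0 0 0 0

no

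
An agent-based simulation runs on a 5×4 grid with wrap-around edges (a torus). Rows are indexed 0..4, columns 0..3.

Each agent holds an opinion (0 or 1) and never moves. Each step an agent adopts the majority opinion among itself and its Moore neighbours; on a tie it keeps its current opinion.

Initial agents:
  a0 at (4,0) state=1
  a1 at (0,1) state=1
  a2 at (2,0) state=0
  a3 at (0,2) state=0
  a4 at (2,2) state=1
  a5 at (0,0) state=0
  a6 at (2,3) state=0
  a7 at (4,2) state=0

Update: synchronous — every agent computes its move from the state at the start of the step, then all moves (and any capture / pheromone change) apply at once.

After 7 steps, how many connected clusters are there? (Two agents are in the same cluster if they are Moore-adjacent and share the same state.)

t=1: a0@(4,0):1 a1@(0,1):0 a2@(2,0):0 a3@(0,2):0 a4@(2,2):1 a5@(0,0):1 a6@(2,3):0 a7@(4,2):0
t=2: (unchanged — steady state)

4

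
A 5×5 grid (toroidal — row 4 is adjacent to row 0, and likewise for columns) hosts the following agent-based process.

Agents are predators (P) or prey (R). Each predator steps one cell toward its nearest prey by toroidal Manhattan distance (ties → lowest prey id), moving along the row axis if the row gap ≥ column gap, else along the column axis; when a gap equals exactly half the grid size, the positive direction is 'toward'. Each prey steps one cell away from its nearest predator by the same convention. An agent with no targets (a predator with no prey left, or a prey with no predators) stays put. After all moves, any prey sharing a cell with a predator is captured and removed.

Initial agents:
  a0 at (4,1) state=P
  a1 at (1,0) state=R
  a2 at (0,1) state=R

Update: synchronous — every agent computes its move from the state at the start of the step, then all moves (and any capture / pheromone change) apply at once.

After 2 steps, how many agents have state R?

t=1: a0@(0,1):P a1@(2,0):R a2@(1,1):R
t=2: a0@(1,1):P a1@(3,0):R a2@(2,1):R

2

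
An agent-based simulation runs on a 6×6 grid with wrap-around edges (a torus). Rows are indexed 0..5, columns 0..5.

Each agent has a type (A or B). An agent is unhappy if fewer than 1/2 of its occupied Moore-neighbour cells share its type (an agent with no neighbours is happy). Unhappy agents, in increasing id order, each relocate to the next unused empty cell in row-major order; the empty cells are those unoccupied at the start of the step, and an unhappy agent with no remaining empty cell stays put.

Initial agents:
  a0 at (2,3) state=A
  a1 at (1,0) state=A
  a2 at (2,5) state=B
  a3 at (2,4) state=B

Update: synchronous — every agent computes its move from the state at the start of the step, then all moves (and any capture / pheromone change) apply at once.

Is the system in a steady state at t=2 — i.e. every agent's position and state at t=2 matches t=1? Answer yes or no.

t=1: a0@(0,0):A a1@(0,1):A a2@(2,5):B a3@(2,4):B
t=2: (unchanged — steady state)

yes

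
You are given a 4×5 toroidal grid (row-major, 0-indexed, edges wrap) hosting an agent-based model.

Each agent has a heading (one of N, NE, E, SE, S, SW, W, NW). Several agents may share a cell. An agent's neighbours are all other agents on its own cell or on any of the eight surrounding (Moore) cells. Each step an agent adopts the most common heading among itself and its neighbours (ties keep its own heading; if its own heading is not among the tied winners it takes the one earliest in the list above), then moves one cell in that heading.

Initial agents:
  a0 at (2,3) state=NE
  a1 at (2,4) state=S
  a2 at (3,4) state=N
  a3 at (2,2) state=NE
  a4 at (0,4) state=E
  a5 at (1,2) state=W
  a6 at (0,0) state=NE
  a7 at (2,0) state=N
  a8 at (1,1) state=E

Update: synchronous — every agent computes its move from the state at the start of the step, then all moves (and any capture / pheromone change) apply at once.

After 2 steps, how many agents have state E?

t=1: a0@(1,4):NE a1@(1,4):N a2@(2,4):N a3@(1,3):NE a4@(0,0):E a5@(0,3):NE a6@(0,1):E a7@(1,0):N a8@(0,2):NE
t=2: a0@(0,0):NE a1@(0,4):N a2@(1,4):N a3@(0,4):NE a4@(0,1):E a5@(3,4):NE a6@(0,2):E a7@(0,0):N a8@(3,3):NE

2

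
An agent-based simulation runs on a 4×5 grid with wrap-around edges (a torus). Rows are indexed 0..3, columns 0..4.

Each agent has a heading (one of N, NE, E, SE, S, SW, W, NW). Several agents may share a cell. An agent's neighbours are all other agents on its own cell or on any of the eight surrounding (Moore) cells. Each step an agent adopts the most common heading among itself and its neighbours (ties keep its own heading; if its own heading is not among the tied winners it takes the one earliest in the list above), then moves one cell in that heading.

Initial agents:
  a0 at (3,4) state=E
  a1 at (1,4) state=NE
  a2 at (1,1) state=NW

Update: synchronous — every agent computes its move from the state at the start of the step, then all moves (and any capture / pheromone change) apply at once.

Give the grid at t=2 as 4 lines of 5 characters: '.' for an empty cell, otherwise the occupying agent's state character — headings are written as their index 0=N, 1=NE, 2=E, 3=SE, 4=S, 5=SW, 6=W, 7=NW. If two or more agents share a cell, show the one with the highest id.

.....
.....
.....
.1..7

t=1: a0@(3,0):E a1@(0,0):NE a2@(0,0):NW
t=2: a0@(3,1):E a1@(3,1):NE a2@(3,4):NW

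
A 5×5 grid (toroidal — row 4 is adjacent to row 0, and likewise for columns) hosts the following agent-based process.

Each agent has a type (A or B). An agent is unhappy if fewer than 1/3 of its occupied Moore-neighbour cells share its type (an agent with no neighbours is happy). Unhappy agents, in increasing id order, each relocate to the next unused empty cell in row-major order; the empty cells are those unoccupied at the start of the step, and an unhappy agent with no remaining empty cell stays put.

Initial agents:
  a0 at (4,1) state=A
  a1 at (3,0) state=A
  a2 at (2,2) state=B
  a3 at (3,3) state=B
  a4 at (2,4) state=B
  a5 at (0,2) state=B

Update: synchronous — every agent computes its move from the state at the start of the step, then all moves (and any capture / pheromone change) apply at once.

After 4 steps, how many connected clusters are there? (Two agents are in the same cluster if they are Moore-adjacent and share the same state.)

3

t=1: a0@(4,1):A a1@(3,0):A a2@(2,2):B a3@(3,3):B a4@(2,4):B a5@(0,0):B
t=2: a0@(4,1):A a1@(3,0):A a2@(2,2):B a3@(3,3):B a4@(2,4):B a5@(0,1):B
t=3: a0@(4,1):A a1@(3,0):A a2@(2,2):B a3@(3,3):B a4@(2,4):B a5@(0,0):B
t=4: a0@(4,1):A a1@(3,0):A a2@(2,2):B a3@(3,3):B a4@(2,4):B a5@(0,1):B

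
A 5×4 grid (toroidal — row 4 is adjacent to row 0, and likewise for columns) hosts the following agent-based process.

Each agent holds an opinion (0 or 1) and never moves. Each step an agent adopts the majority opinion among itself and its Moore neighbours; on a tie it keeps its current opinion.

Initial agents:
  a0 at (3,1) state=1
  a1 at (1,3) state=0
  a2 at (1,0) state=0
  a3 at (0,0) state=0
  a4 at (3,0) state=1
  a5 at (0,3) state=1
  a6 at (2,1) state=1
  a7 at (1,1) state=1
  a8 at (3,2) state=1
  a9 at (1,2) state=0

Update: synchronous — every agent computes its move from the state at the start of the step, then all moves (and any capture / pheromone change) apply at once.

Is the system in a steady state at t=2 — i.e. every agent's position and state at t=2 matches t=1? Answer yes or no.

t=1: a0@(3,1):1 a1@(1,3):0 a2@(1,0):0 a3@(0,0):0 a4@(3,0):1 a5@(0,3):0 a6@(2,1):1 a7@(1,1):0 a8@(3,2):1 a9@(1,2):1
t=2: a0@(3,1):1 a1@(1,3):0 a2@(1,0):0 a3@(0,0):0 a4@(3,0):1 a5@(0,3):0 a6@(2,1):1 a7@(1,1):0 a8@(3,2):1 a9@(1,2):0

no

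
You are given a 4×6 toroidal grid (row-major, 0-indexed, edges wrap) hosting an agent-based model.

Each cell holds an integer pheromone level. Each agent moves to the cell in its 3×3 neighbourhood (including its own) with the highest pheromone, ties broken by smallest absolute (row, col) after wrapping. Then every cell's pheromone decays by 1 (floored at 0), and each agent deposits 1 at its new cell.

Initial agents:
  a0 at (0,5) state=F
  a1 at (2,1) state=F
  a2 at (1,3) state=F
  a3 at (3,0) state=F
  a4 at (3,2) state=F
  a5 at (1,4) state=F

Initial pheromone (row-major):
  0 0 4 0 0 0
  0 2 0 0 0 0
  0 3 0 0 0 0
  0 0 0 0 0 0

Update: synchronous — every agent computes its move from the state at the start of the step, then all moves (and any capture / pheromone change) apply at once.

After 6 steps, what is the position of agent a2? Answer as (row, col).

t=1: a0@(0,0) a1@(2,1) a2@(0,2) a3@(2,1) a4@(0,2) a5@(0,3) | pheromone: 1 0 5 1 0 0 / 0 1 0 0 0 0 / 0 4 0 0 0 0 / 0 0 0 0 0 0
t=2: a0@(0,0) a1@(2,1) a2@(0,2) a3@(2,1) a4@(0,2) a5@(0,2) | pheromone: 1 0 7 0 0 0 / 0 0 0 0 0 0 / 0 5 0 0 0 0 / 0 0 0 0 0 0
t=3: a0@(0,0) a1@(2,1) a2@(0,2) a3@(2,1) a4@(0,2) a5@(0,2) | pheromone: 1 0 9 0 0 0 / 0 0 0 0 0 0 / 0 6 0 0 0 0 / 0 0 0 0 0 0
t=4: a0@(0,0) a1@(2,1) a2@(0,2) a3@(2,1) a4@(0,2) a5@(0,2) | pheromone: 1 0 11 0 0 0 / 0 0 0 0 0 0 / 0 7 0 0 0 0 / 0 0 0 0 0 0
t=5: a0@(0,0) a1@(2,1) a2@(0,2) a3@(2,1) a4@(0,2) a5@(0,2) | pheromone: 1 0 13 0 0 0 / 0 0 0 0 0 0 / 0 8 0 0 0 0 / 0 0 0 0 0 0
t=6: a0@(0,0) a1@(2,1) a2@(0,2) a3@(2,1) a4@(0,2) a5@(0,2) | pheromone: 1 0 15 0 0 0 / 0 0 0 0 0 0 / 0 9 0 0 0 0 / 0 0 0 0 0 0

(0, 2)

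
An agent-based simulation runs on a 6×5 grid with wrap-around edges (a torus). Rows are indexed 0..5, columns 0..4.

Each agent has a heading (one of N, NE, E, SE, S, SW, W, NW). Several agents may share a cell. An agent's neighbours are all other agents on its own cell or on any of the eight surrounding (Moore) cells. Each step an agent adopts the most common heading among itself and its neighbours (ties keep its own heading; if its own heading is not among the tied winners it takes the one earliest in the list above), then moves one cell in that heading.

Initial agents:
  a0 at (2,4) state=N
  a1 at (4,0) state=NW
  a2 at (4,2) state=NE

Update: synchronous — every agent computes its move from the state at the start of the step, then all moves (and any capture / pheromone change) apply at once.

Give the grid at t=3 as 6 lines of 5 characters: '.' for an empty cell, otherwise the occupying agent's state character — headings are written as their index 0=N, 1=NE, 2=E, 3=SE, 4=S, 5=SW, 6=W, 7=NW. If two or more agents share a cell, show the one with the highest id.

.....
1.7..
.....
.....
.....
....0

t=1: a0@(1,4):N a1@(3,4):NW a2@(3,3):NE
t=2: a0@(0,4):N a1@(2,3):NW a2@(2,4):NE
t=3: a0@(5,4):N a1@(1,2):NW a2@(1,0):NE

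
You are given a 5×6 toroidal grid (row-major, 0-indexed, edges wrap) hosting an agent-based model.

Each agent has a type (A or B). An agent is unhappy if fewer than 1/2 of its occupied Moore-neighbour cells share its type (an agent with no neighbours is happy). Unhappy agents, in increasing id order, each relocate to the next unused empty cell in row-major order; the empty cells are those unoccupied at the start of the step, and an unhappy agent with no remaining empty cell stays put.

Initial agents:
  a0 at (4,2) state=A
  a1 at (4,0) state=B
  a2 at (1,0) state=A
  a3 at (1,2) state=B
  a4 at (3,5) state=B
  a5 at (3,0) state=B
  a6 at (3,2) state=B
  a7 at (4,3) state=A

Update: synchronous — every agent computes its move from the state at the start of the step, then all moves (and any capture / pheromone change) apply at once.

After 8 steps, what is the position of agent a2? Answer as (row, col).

(0, 2)

t=1: a0@(4,2):A a1@(4,0):B a2@(1,0):A a3@(1,2):B a4@(3,5):B a5@(3,0):B a6@(0,0):B a7@(4,3):A
t=2: a0@(4,2):A a1@(4,0):B a2@(0,1):A a3@(1,2):B a4@(3,5):B a5@(3,0):B a6@(0,0):B a7@(4,3):A
t=3: a0@(4,2):A a1@(4,0):B a2@(0,2):A a3@(0,3):B a4@(3,5):B a5@(3,0):B a6@(0,0):B a7@(4,3):A
t=4: a0@(4,2):A a1@(4,0):B a2@(0,2):A a3@(0,1):B a4@(3,5):B a5@(3,0):B a6@(0,0):B a7@(4,3):A
t=5: (unchanged — steady state)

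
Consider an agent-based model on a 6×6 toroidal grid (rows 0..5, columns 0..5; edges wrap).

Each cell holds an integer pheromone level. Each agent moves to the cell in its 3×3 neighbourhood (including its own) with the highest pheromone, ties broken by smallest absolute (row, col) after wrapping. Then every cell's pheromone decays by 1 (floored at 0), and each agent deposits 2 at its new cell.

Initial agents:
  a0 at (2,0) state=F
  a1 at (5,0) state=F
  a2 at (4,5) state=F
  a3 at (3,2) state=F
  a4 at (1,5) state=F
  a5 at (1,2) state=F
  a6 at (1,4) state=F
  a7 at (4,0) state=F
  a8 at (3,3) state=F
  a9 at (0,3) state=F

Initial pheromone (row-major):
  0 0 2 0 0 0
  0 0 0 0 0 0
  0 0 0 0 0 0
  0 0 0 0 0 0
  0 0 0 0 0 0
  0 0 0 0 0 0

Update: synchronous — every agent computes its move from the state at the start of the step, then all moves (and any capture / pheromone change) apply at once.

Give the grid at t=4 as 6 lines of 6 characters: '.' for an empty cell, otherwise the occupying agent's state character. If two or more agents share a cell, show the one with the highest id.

F.F...
......
......
F.....
......
......

t=1: a0@(1,0) a1@(0,0) a2@(3,0) a3@(2,1) a4@(0,0) a5@(0,2) a6@(0,3) a7@(3,0) a8@(2,2) a9@(0,2) | pheromone: 4 0 5 2 0 0 / 2 0 0 0 0 0 / 0 2 2 0 0 0 / 4 0 0 0 0 0 / 0 0 0 0 0 0 / 0 0 0 0 0 0
t=2: a0@(0,0) a1@(0,0) a2@(3,0) a3@(3,0) a4@(0,0) a5@(0,2) a6@(0,2) a7@(3,0) a8@(2,1) a9@(0,2) | pheromone: 9 0 10 1 0 0 / 1 0 0 0 0 0 / 0 3 1 0 0 0 / 9 0 0 0 0 0 / 0 0 0 0 0 0 / 0 0 0 0 0 0
t=3: a0@(0,0) a1@(0,0) a2@(3,0) a3@(3,0) a4@(0,0) a5@(0,2) a6@(0,2) a7@(3,0) a8@(3,0) a9@(0,2) | pheromone: 14 0 15 0 0 0 / 0 0 0 0 0 0 / 0 2 0 0 0 0 / 16 0 0 0 0 0 / 0 0 0 0 0 0 / 0 0 0 0 0 0
t=4: a0@(0,0) a1@(0,0) a2@(3,0) a3@(3,0) a4@(0,0) a5@(0,2) a6@(0,2) a7@(3,0) a8@(3,0) a9@(0,2) | pheromone: 19 0 20 0 0 0 / 0 0 0 0 0 0 / 0 1 0 0 0 0 / 23 0 0 0 0 0 / 0 0 0 0 0 0 / 0 0 0 0 0 0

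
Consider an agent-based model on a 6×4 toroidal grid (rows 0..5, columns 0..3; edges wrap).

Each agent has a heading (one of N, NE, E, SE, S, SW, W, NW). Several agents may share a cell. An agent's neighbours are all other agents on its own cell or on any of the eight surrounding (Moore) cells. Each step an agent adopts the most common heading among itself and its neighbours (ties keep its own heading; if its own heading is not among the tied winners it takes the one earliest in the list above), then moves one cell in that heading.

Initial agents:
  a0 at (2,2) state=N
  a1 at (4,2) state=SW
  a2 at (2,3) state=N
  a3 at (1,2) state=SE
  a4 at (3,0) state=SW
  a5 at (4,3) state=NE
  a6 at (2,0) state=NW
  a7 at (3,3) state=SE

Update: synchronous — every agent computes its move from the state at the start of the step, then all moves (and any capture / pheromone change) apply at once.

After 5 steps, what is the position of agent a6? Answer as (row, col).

t=1: a0@(1,2):N a1@(5,1):SW a2@(1,3):N a3@(0,2):N a4@(4,3):SW a5@(5,2):SW a6@(1,3):NW a7@(2,3):N
t=2: a0@(0,2):N a1@(0,0):SW a2@(0,3):N a3@(5,2):N a4@(5,2):SW a5@(0,1):SW a6@(0,3):N a7@(1,3):N
t=3: a0@(5,2):N a1@(5,0):N a2@(5,3):N a3@(4,2):N a4@(4,2):N a5@(1,0):SW a6@(5,3):N a7@(0,3):N
t=4: a0@(4,2):N a1@(4,0):N a2@(4,3):N a3@(3,2):N a4@(3,2):N a5@(2,3):SW a6@(4,3):N a7@(5,3):N
t=5: a0@(3,2):N a1@(3,0):N a2@(3,3):N a3@(2,2):N a4@(2,2):N a5@(1,3):N a6@(3,3):N a7@(4,3):N

(3, 3)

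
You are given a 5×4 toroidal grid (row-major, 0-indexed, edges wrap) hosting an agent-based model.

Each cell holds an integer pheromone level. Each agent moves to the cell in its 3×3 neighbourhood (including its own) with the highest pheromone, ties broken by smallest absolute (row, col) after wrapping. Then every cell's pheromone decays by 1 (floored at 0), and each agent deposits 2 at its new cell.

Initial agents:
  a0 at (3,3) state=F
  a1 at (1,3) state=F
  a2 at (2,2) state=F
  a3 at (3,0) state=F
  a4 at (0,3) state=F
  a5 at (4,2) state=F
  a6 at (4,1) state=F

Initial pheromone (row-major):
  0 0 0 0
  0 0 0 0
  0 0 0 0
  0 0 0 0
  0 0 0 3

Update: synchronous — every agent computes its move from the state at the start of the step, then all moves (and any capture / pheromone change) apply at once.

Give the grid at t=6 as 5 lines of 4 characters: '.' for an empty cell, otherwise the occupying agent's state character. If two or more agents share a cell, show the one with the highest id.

t=1: a0@(4,3) a1@(0,0) a2@(1,1) a3@(4,3) a4@(4,3) a5@(4,3) a6@(0,0) | pheromone: 4 0 0 0 / 0 2 0 0 / 0 0 0 0 / 0 0 0 0 / 0 0 0 10
t=2: a0@(4,3) a1@(4,3) a2@(0,0) a3@(4,3) a4@(4,3) a5@(4,3) a6@(4,3) | pheromone: 5 0 0 0 / 0 1 0 0 / 0 0 0 0 / 0 0 0 0 / 0 0 0 21
t=3: a0@(4,3) a1@(4,3) a2@(4,3) a3@(4,3) a4@(4,3) a5@(4,3) a6@(4,3) | pheromone: 4 0 0 0 / 0 0 0 0 / 0 0 0 0 / 0 0 0 0 / 0 0 0 34
t=4: a0@(4,3) a1@(4,3) a2@(4,3) a3@(4,3) a4@(4,3) a5@(4,3) a6@(4,3) | pheromone: 3 0 0 0 / 0 0 0 0 / 0 0 0 0 / 0 0 0 0 / 0 0 0 47
t=5: a0@(4,3) a1@(4,3) a2@(4,3) a3@(4,3) a4@(4,3) a5@(4,3) a6@(4,3) | pheromone: 2 0 0 0 / 0 0 0 0 / 0 0 0 0 / 0 0 0 0 / 0 0 0 60
t=6: a0@(4,3) a1@(4,3) a2@(4,3) a3@(4,3) a4@(4,3) a5@(4,3) a6@(4,3) | pheromone: 1 0 0 0 / 0 0 0 0 / 0 0 0 0 / 0 0 0 0 / 0 0 0 73

....
....
....
....
...F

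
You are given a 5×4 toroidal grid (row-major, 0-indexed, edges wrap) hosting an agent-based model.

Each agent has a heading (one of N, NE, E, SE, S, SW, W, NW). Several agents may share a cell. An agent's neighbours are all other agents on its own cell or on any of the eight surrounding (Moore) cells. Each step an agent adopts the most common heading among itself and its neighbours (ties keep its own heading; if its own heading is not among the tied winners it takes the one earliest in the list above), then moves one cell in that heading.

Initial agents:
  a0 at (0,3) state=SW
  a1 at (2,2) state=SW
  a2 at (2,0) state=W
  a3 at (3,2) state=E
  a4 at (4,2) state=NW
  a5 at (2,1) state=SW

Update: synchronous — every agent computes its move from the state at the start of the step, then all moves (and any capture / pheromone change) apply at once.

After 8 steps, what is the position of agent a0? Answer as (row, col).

(3, 3)

t=1: a0@(1,2):SW a1@(3,1):SW a2@(2,3):W a3@(4,1):SW a4@(3,1):NW a5@(3,0):SW
t=2: a0@(2,1):SW a1@(4,0):SW a2@(3,2):SW a3@(0,0):SW a4@(4,0):SW a5@(4,3):SW
t=3: a0@(3,0):SW a1@(0,3):SW a2@(4,1):SW a3@(1,3):SW a4@(0,3):SW a5@(0,2):SW
t=4: a0@(4,3):SW a1@(1,2):SW a2@(0,0):SW a3@(2,2):SW a4@(1,2):SW a5@(1,1):SW
t=5: a0@(0,2):SW a1@(2,1):SW a2@(1,3):SW a3@(3,1):SW a4@(2,1):SW a5@(2,0):SW
t=6: a0@(1,1):SW a1@(3,0):SW a2@(2,2):SW a3@(4,0):SW a4@(3,0):SW a5@(3,3):SW
t=7: a0@(2,0):SW a1@(4,3):SW a2@(3,1):SW a3@(0,3):SW a4@(4,3):SW a5@(4,2):SW
t=8: a0@(3,3):SW a1@(0,2):SW a2@(4,0):SW a3@(1,2):SW a4@(0,2):SW a5@(0,1):SW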